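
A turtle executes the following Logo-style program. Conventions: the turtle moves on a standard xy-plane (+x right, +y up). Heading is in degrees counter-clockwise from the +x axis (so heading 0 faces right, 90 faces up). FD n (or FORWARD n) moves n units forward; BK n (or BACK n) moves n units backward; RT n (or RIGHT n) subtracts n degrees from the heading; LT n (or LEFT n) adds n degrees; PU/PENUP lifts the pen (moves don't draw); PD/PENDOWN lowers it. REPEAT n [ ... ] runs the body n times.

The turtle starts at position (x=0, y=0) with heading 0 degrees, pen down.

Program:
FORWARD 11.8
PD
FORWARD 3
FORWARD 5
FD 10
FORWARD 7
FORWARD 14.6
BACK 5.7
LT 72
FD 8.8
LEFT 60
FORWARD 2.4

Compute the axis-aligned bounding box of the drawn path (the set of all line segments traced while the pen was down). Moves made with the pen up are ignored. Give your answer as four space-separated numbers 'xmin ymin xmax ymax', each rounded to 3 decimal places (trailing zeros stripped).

Executing turtle program step by step:
Start: pos=(0,0), heading=0, pen down
FD 11.8: (0,0) -> (11.8,0) [heading=0, draw]
PD: pen down
FD 3: (11.8,0) -> (14.8,0) [heading=0, draw]
FD 5: (14.8,0) -> (19.8,0) [heading=0, draw]
FD 10: (19.8,0) -> (29.8,0) [heading=0, draw]
FD 7: (29.8,0) -> (36.8,0) [heading=0, draw]
FD 14.6: (36.8,0) -> (51.4,0) [heading=0, draw]
BK 5.7: (51.4,0) -> (45.7,0) [heading=0, draw]
LT 72: heading 0 -> 72
FD 8.8: (45.7,0) -> (48.419,8.369) [heading=72, draw]
LT 60: heading 72 -> 132
FD 2.4: (48.419,8.369) -> (46.813,10.153) [heading=132, draw]
Final: pos=(46.813,10.153), heading=132, 9 segment(s) drawn

Segment endpoints: x in {0, 11.8, 14.8, 19.8, 29.8, 36.8, 45.7, 46.813, 48.419, 51.4}, y in {0, 8.369, 10.153}
xmin=0, ymin=0, xmax=51.4, ymax=10.153

Answer: 0 0 51.4 10.153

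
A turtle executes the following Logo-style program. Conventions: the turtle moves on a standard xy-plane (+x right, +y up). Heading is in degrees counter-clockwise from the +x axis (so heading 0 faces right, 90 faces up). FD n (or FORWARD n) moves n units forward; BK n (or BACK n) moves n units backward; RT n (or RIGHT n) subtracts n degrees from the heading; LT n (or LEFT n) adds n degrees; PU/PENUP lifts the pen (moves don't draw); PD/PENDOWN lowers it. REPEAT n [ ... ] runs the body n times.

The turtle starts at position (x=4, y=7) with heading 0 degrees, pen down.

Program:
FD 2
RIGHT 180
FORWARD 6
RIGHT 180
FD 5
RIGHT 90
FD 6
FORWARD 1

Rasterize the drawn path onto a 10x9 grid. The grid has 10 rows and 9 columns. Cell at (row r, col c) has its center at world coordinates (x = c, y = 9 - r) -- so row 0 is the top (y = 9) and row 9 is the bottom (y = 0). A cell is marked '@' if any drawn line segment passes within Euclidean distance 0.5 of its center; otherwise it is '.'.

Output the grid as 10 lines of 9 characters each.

Answer: .........
.........
@@@@@@@..
.....@...
.....@...
.....@...
.....@...
.....@...
.....@...
.....@...

Derivation:
Segment 0: (4,7) -> (6,7)
Segment 1: (6,7) -> (0,7)
Segment 2: (0,7) -> (5,7)
Segment 3: (5,7) -> (5,1)
Segment 4: (5,1) -> (5,0)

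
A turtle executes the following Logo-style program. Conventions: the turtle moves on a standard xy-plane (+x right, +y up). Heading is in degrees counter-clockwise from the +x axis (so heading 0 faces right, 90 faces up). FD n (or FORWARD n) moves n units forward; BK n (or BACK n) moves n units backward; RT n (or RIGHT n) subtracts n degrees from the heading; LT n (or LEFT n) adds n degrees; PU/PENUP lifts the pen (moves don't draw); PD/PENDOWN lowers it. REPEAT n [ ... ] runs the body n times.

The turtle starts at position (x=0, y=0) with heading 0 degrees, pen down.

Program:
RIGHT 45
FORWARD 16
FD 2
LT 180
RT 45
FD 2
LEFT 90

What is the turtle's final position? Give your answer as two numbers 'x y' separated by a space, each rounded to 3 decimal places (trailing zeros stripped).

Executing turtle program step by step:
Start: pos=(0,0), heading=0, pen down
RT 45: heading 0 -> 315
FD 16: (0,0) -> (11.314,-11.314) [heading=315, draw]
FD 2: (11.314,-11.314) -> (12.728,-12.728) [heading=315, draw]
LT 180: heading 315 -> 135
RT 45: heading 135 -> 90
FD 2: (12.728,-12.728) -> (12.728,-10.728) [heading=90, draw]
LT 90: heading 90 -> 180
Final: pos=(12.728,-10.728), heading=180, 3 segment(s) drawn

Answer: 12.728 -10.728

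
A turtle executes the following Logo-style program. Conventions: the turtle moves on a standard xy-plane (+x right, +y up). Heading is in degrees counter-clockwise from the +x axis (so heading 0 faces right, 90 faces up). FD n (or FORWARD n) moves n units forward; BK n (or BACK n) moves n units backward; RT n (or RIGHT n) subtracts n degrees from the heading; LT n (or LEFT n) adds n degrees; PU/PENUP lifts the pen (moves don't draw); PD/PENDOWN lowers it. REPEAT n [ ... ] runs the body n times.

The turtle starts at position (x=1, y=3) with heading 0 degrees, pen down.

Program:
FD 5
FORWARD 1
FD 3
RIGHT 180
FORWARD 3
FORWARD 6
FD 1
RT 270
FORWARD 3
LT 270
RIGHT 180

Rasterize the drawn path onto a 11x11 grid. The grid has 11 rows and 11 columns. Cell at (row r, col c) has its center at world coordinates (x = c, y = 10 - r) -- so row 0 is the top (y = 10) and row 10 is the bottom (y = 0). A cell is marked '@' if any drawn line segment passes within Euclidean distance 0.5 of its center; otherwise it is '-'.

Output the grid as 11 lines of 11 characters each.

Segment 0: (1,3) -> (6,3)
Segment 1: (6,3) -> (7,3)
Segment 2: (7,3) -> (10,3)
Segment 3: (10,3) -> (7,3)
Segment 4: (7,3) -> (1,3)
Segment 5: (1,3) -> (0,3)
Segment 6: (0,3) -> (0,-0)

Answer: -----------
-----------
-----------
-----------
-----------
-----------
-----------
@@@@@@@@@@@
@----------
@----------
@----------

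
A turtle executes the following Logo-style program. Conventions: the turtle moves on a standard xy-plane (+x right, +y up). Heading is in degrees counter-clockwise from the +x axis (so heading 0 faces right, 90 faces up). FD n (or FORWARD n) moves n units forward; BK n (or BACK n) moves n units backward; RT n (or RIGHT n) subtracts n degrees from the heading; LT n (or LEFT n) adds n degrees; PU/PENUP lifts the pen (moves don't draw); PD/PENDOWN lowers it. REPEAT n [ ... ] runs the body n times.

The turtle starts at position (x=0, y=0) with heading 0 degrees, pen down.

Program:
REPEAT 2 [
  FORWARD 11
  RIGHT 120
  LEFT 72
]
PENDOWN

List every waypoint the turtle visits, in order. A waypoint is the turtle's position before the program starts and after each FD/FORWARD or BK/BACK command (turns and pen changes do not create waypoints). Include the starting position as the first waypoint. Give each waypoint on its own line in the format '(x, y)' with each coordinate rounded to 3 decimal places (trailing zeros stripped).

Answer: (0, 0)
(11, 0)
(18.36, -8.175)

Derivation:
Executing turtle program step by step:
Start: pos=(0,0), heading=0, pen down
REPEAT 2 [
  -- iteration 1/2 --
  FD 11: (0,0) -> (11,0) [heading=0, draw]
  RT 120: heading 0 -> 240
  LT 72: heading 240 -> 312
  -- iteration 2/2 --
  FD 11: (11,0) -> (18.36,-8.175) [heading=312, draw]
  RT 120: heading 312 -> 192
  LT 72: heading 192 -> 264
]
PD: pen down
Final: pos=(18.36,-8.175), heading=264, 2 segment(s) drawn
Waypoints (3 total):
(0, 0)
(11, 0)
(18.36, -8.175)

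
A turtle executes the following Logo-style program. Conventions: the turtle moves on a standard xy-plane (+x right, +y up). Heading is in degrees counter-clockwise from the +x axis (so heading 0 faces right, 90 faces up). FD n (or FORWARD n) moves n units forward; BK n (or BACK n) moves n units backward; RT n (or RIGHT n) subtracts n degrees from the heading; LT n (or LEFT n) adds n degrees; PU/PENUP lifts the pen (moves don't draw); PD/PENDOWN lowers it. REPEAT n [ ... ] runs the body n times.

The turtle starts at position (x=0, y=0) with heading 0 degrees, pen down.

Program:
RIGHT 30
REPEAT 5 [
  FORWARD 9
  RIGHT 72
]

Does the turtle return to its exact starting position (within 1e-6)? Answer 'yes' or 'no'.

Answer: yes

Derivation:
Executing turtle program step by step:
Start: pos=(0,0), heading=0, pen down
RT 30: heading 0 -> 330
REPEAT 5 [
  -- iteration 1/5 --
  FD 9: (0,0) -> (7.794,-4.5) [heading=330, draw]
  RT 72: heading 330 -> 258
  -- iteration 2/5 --
  FD 9: (7.794,-4.5) -> (5.923,-13.303) [heading=258, draw]
  RT 72: heading 258 -> 186
  -- iteration 3/5 --
  FD 9: (5.923,-13.303) -> (-3.028,-14.244) [heading=186, draw]
  RT 72: heading 186 -> 114
  -- iteration 4/5 --
  FD 9: (-3.028,-14.244) -> (-6.688,-6.022) [heading=114, draw]
  RT 72: heading 114 -> 42
  -- iteration 5/5 --
  FD 9: (-6.688,-6.022) -> (0,0) [heading=42, draw]
  RT 72: heading 42 -> 330
]
Final: pos=(0,0), heading=330, 5 segment(s) drawn

Start position: (0, 0)
Final position: (0, 0)
Distance = 0; < 1e-6 -> CLOSED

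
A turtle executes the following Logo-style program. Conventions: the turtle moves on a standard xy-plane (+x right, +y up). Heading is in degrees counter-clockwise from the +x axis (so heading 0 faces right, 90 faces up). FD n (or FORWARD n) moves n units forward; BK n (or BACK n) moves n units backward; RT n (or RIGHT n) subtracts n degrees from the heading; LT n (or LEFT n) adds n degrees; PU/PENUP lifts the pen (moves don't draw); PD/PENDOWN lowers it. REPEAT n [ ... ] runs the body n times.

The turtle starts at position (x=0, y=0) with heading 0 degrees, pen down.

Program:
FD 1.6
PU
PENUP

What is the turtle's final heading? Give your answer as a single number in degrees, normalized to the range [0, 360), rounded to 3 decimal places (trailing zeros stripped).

Answer: 0

Derivation:
Executing turtle program step by step:
Start: pos=(0,0), heading=0, pen down
FD 1.6: (0,0) -> (1.6,0) [heading=0, draw]
PU: pen up
PU: pen up
Final: pos=(1.6,0), heading=0, 1 segment(s) drawn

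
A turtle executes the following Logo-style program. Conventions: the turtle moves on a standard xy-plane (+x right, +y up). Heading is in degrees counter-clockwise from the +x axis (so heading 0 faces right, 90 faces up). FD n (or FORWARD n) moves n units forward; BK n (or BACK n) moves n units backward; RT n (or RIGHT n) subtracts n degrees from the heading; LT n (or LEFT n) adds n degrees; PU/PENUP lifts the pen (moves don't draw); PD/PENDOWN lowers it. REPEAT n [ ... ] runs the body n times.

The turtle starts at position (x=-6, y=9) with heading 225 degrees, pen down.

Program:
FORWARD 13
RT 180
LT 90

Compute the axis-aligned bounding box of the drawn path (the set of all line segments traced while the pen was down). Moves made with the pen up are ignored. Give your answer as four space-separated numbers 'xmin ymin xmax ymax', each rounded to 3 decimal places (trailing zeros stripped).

Executing turtle program step by step:
Start: pos=(-6,9), heading=225, pen down
FD 13: (-6,9) -> (-15.192,-0.192) [heading=225, draw]
RT 180: heading 225 -> 45
LT 90: heading 45 -> 135
Final: pos=(-15.192,-0.192), heading=135, 1 segment(s) drawn

Segment endpoints: x in {-15.192, -6}, y in {-0.192, 9}
xmin=-15.192, ymin=-0.192, xmax=-6, ymax=9

Answer: -15.192 -0.192 -6 9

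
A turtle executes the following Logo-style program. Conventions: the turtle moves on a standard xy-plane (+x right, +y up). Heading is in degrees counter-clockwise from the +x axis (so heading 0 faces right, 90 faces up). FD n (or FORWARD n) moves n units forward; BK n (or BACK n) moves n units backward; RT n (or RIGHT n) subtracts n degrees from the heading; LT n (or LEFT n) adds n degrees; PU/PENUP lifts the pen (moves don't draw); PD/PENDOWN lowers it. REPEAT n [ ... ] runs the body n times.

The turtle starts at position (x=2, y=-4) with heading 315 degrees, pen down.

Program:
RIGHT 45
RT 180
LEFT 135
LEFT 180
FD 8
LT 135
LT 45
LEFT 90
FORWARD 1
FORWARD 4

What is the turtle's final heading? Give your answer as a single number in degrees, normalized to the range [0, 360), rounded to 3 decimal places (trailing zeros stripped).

Executing turtle program step by step:
Start: pos=(2,-4), heading=315, pen down
RT 45: heading 315 -> 270
RT 180: heading 270 -> 90
LT 135: heading 90 -> 225
LT 180: heading 225 -> 45
FD 8: (2,-4) -> (7.657,1.657) [heading=45, draw]
LT 135: heading 45 -> 180
LT 45: heading 180 -> 225
LT 90: heading 225 -> 315
FD 1: (7.657,1.657) -> (8.364,0.95) [heading=315, draw]
FD 4: (8.364,0.95) -> (11.192,-1.879) [heading=315, draw]
Final: pos=(11.192,-1.879), heading=315, 3 segment(s) drawn

Answer: 315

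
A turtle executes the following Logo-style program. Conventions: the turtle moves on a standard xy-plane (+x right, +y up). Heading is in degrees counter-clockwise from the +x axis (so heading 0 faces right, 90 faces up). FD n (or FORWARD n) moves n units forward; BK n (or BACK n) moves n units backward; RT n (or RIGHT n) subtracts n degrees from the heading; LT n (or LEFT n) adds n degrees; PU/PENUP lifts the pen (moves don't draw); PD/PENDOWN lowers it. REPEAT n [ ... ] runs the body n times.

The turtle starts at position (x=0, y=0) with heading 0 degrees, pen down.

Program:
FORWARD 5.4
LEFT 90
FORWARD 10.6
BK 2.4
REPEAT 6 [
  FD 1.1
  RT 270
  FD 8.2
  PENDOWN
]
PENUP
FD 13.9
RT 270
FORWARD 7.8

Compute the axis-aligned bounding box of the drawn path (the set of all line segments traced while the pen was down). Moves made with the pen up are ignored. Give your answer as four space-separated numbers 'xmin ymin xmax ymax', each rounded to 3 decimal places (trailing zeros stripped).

Executing turtle program step by step:
Start: pos=(0,0), heading=0, pen down
FD 5.4: (0,0) -> (5.4,0) [heading=0, draw]
LT 90: heading 0 -> 90
FD 10.6: (5.4,0) -> (5.4,10.6) [heading=90, draw]
BK 2.4: (5.4,10.6) -> (5.4,8.2) [heading=90, draw]
REPEAT 6 [
  -- iteration 1/6 --
  FD 1.1: (5.4,8.2) -> (5.4,9.3) [heading=90, draw]
  RT 270: heading 90 -> 180
  FD 8.2: (5.4,9.3) -> (-2.8,9.3) [heading=180, draw]
  PD: pen down
  -- iteration 2/6 --
  FD 1.1: (-2.8,9.3) -> (-3.9,9.3) [heading=180, draw]
  RT 270: heading 180 -> 270
  FD 8.2: (-3.9,9.3) -> (-3.9,1.1) [heading=270, draw]
  PD: pen down
  -- iteration 3/6 --
  FD 1.1: (-3.9,1.1) -> (-3.9,0) [heading=270, draw]
  RT 270: heading 270 -> 0
  FD 8.2: (-3.9,0) -> (4.3,0) [heading=0, draw]
  PD: pen down
  -- iteration 4/6 --
  FD 1.1: (4.3,0) -> (5.4,0) [heading=0, draw]
  RT 270: heading 0 -> 90
  FD 8.2: (5.4,0) -> (5.4,8.2) [heading=90, draw]
  PD: pen down
  -- iteration 5/6 --
  FD 1.1: (5.4,8.2) -> (5.4,9.3) [heading=90, draw]
  RT 270: heading 90 -> 180
  FD 8.2: (5.4,9.3) -> (-2.8,9.3) [heading=180, draw]
  PD: pen down
  -- iteration 6/6 --
  FD 1.1: (-2.8,9.3) -> (-3.9,9.3) [heading=180, draw]
  RT 270: heading 180 -> 270
  FD 8.2: (-3.9,9.3) -> (-3.9,1.1) [heading=270, draw]
  PD: pen down
]
PU: pen up
FD 13.9: (-3.9,1.1) -> (-3.9,-12.8) [heading=270, move]
RT 270: heading 270 -> 0
FD 7.8: (-3.9,-12.8) -> (3.9,-12.8) [heading=0, move]
Final: pos=(3.9,-12.8), heading=0, 15 segment(s) drawn

Segment endpoints: x in {-3.9, -3.9, -3.9, -3.9, -3.9, -2.8, -2.8, 0, 4.3, 5.4, 5.4, 5.4, 5.4, 5.4}, y in {0, 0, 0, 0, 1.1, 1.1, 8.2, 8.2, 9.3, 9.3, 9.3, 9.3, 9.3, 10.6}
xmin=-3.9, ymin=0, xmax=5.4, ymax=10.6

Answer: -3.9 0 5.4 10.6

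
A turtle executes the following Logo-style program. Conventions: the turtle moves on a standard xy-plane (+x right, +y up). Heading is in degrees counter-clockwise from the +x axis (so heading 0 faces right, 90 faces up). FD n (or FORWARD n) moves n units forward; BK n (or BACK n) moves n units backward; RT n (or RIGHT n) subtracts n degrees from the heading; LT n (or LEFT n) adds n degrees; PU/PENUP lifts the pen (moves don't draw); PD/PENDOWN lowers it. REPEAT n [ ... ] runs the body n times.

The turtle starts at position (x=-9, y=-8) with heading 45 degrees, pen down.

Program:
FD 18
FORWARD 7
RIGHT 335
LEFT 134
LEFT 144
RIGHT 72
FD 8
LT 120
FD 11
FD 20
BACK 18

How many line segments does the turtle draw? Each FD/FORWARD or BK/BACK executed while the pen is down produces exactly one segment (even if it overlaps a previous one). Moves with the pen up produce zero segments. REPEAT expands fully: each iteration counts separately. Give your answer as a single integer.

Answer: 6

Derivation:
Executing turtle program step by step:
Start: pos=(-9,-8), heading=45, pen down
FD 18: (-9,-8) -> (3.728,4.728) [heading=45, draw]
FD 7: (3.728,4.728) -> (8.678,9.678) [heading=45, draw]
RT 335: heading 45 -> 70
LT 134: heading 70 -> 204
LT 144: heading 204 -> 348
RT 72: heading 348 -> 276
FD 8: (8.678,9.678) -> (9.514,1.721) [heading=276, draw]
LT 120: heading 276 -> 36
FD 11: (9.514,1.721) -> (18.413,8.187) [heading=36, draw]
FD 20: (18.413,8.187) -> (34.593,19.943) [heading=36, draw]
BK 18: (34.593,19.943) -> (20.031,9.363) [heading=36, draw]
Final: pos=(20.031,9.363), heading=36, 6 segment(s) drawn
Segments drawn: 6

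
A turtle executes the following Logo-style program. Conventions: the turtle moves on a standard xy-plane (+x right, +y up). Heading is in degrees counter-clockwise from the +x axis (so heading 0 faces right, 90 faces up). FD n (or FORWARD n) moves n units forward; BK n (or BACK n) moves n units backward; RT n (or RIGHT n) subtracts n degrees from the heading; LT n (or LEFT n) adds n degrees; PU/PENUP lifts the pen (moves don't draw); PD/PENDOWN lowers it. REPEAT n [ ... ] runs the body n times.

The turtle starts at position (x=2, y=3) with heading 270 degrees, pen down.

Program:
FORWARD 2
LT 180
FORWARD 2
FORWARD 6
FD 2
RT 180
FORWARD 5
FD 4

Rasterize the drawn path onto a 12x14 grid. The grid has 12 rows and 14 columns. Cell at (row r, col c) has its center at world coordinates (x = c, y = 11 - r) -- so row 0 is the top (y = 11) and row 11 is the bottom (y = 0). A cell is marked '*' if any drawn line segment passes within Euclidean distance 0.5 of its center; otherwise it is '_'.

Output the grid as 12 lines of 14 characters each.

Answer: __*___________
__*___________
__*___________
__*___________
__*___________
__*___________
__*___________
__*___________
__*___________
__*___________
__*___________
______________

Derivation:
Segment 0: (2,3) -> (2,1)
Segment 1: (2,1) -> (2,3)
Segment 2: (2,3) -> (2,9)
Segment 3: (2,9) -> (2,11)
Segment 4: (2,11) -> (2,6)
Segment 5: (2,6) -> (2,2)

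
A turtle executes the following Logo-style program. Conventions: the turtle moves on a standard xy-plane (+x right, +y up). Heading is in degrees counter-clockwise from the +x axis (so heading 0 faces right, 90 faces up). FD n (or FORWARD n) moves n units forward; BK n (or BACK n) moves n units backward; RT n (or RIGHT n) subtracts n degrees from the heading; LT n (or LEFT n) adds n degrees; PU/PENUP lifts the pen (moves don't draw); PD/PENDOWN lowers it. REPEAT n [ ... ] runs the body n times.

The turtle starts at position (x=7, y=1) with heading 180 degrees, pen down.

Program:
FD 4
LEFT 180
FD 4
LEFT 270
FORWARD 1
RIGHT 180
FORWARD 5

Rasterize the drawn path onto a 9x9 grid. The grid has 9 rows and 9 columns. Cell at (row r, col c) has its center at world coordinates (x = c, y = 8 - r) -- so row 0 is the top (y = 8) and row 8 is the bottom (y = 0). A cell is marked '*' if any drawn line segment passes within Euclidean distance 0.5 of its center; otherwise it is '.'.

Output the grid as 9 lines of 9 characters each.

Answer: .........
.........
.........
.......*.
.......*.
.......*.
.......*.
...*****.
.......*.

Derivation:
Segment 0: (7,1) -> (3,1)
Segment 1: (3,1) -> (7,1)
Segment 2: (7,1) -> (7,-0)
Segment 3: (7,-0) -> (7,5)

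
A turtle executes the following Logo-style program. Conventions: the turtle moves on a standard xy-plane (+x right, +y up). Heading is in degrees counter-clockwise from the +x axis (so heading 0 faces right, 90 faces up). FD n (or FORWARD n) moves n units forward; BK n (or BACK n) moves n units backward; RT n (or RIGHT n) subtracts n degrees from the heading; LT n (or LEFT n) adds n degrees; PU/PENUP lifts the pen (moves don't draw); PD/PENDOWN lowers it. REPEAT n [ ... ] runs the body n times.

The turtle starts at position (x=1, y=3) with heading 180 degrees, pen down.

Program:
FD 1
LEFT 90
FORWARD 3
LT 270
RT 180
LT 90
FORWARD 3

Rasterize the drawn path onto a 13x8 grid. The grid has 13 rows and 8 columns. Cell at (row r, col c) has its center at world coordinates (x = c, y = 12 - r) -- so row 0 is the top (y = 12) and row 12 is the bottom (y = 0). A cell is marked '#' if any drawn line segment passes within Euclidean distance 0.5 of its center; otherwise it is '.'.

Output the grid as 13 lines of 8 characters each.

Answer: ........
........
........
........
........
........
........
........
........
##......
#.......
#.......
#.......

Derivation:
Segment 0: (1,3) -> (0,3)
Segment 1: (0,3) -> (-0,0)
Segment 2: (-0,0) -> (0,3)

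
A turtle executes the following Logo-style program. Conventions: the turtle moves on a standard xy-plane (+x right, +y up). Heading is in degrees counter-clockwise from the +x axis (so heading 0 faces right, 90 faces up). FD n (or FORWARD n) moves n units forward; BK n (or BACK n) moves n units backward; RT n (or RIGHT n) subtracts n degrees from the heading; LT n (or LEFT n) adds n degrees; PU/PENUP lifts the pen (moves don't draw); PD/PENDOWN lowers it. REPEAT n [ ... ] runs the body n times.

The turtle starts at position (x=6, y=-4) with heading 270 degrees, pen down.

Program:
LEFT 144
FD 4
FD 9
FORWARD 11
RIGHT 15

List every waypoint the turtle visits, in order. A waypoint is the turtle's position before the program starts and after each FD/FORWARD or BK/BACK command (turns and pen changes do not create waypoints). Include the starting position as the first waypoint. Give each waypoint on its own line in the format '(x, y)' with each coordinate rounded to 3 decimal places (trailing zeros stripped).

Executing turtle program step by step:
Start: pos=(6,-4), heading=270, pen down
LT 144: heading 270 -> 54
FD 4: (6,-4) -> (8.351,-0.764) [heading=54, draw]
FD 9: (8.351,-0.764) -> (13.641,6.517) [heading=54, draw]
FD 11: (13.641,6.517) -> (20.107,15.416) [heading=54, draw]
RT 15: heading 54 -> 39
Final: pos=(20.107,15.416), heading=39, 3 segment(s) drawn
Waypoints (4 total):
(6, -4)
(8.351, -0.764)
(13.641, 6.517)
(20.107, 15.416)

Answer: (6, -4)
(8.351, -0.764)
(13.641, 6.517)
(20.107, 15.416)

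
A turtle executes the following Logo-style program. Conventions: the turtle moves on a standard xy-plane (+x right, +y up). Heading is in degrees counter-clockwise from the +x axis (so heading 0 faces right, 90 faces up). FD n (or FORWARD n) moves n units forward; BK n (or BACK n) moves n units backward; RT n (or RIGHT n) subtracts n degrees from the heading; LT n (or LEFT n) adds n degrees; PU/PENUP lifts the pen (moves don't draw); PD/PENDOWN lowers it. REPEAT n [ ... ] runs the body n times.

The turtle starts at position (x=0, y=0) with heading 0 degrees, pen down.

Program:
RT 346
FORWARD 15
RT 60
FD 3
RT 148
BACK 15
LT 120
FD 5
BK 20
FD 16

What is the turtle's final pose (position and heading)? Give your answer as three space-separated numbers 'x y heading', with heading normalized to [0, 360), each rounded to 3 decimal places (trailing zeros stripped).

Executing turtle program step by step:
Start: pos=(0,0), heading=0, pen down
RT 346: heading 0 -> 14
FD 15: (0,0) -> (14.554,3.629) [heading=14, draw]
RT 60: heading 14 -> 314
FD 3: (14.554,3.629) -> (16.638,1.471) [heading=314, draw]
RT 148: heading 314 -> 166
BK 15: (16.638,1.471) -> (31.193,-2.158) [heading=166, draw]
LT 120: heading 166 -> 286
FD 5: (31.193,-2.158) -> (32.571,-6.964) [heading=286, draw]
BK 20: (32.571,-6.964) -> (27.058,12.261) [heading=286, draw]
FD 16: (27.058,12.261) -> (31.468,-3.119) [heading=286, draw]
Final: pos=(31.468,-3.119), heading=286, 6 segment(s) drawn

Answer: 31.468 -3.119 286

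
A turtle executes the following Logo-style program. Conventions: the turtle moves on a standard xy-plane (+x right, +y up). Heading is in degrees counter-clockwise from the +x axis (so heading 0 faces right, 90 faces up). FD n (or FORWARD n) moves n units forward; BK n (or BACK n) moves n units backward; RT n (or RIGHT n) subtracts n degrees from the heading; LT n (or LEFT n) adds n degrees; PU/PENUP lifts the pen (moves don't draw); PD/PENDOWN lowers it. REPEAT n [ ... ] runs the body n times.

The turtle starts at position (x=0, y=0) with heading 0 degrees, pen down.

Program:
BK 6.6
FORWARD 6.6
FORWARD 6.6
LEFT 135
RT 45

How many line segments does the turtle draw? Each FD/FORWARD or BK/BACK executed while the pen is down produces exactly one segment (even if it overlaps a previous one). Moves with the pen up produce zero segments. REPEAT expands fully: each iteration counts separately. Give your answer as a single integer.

Answer: 3

Derivation:
Executing turtle program step by step:
Start: pos=(0,0), heading=0, pen down
BK 6.6: (0,0) -> (-6.6,0) [heading=0, draw]
FD 6.6: (-6.6,0) -> (0,0) [heading=0, draw]
FD 6.6: (0,0) -> (6.6,0) [heading=0, draw]
LT 135: heading 0 -> 135
RT 45: heading 135 -> 90
Final: pos=(6.6,0), heading=90, 3 segment(s) drawn
Segments drawn: 3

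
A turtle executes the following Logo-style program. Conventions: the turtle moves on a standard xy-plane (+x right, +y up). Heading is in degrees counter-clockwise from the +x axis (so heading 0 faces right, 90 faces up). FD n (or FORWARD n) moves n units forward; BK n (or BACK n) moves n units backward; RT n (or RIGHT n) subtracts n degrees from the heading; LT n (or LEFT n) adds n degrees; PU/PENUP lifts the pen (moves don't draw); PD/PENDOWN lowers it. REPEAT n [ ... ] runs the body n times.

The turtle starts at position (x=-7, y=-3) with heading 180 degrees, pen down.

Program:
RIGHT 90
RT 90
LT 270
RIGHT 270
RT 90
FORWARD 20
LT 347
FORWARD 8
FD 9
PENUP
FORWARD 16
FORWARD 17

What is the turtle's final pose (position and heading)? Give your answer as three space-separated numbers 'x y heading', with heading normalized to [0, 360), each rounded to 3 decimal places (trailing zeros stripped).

Executing turtle program step by step:
Start: pos=(-7,-3), heading=180, pen down
RT 90: heading 180 -> 90
RT 90: heading 90 -> 0
LT 270: heading 0 -> 270
RT 270: heading 270 -> 0
RT 90: heading 0 -> 270
FD 20: (-7,-3) -> (-7,-23) [heading=270, draw]
LT 347: heading 270 -> 257
FD 8: (-7,-23) -> (-8.8,-30.795) [heading=257, draw]
FD 9: (-8.8,-30.795) -> (-10.824,-39.564) [heading=257, draw]
PU: pen up
FD 16: (-10.824,-39.564) -> (-14.423,-55.154) [heading=257, move]
FD 17: (-14.423,-55.154) -> (-18.248,-71.719) [heading=257, move]
Final: pos=(-18.248,-71.719), heading=257, 3 segment(s) drawn

Answer: -18.248 -71.719 257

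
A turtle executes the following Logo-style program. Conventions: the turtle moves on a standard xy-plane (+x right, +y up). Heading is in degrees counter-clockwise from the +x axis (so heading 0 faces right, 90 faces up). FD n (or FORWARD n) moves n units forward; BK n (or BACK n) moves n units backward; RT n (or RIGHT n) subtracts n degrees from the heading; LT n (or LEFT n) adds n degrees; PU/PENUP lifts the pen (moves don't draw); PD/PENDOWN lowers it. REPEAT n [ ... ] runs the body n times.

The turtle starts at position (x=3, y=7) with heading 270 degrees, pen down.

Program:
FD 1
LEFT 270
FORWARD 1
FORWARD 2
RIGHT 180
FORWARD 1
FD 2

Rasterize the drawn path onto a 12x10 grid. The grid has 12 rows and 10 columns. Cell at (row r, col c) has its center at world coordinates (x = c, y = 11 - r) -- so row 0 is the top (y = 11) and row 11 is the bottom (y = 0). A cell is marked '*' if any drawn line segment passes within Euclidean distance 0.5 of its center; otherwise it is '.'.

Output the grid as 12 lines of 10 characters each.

Segment 0: (3,7) -> (3,6)
Segment 1: (3,6) -> (2,6)
Segment 2: (2,6) -> (0,6)
Segment 3: (0,6) -> (1,6)
Segment 4: (1,6) -> (3,6)

Answer: ..........
..........
..........
..........
...*......
****......
..........
..........
..........
..........
..........
..........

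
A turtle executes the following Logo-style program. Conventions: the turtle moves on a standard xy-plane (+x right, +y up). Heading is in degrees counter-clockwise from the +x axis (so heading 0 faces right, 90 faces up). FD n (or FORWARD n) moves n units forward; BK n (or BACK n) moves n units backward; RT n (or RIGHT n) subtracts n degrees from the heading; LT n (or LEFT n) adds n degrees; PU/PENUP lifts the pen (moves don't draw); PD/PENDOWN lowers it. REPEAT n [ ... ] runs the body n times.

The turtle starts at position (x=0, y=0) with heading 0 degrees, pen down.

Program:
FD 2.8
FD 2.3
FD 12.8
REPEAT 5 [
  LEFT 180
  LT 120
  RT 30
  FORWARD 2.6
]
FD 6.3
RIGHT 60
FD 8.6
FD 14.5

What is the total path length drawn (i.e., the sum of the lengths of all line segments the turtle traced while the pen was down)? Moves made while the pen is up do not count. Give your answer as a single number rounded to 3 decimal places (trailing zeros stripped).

Executing turtle program step by step:
Start: pos=(0,0), heading=0, pen down
FD 2.8: (0,0) -> (2.8,0) [heading=0, draw]
FD 2.3: (2.8,0) -> (5.1,0) [heading=0, draw]
FD 12.8: (5.1,0) -> (17.9,0) [heading=0, draw]
REPEAT 5 [
  -- iteration 1/5 --
  LT 180: heading 0 -> 180
  LT 120: heading 180 -> 300
  RT 30: heading 300 -> 270
  FD 2.6: (17.9,0) -> (17.9,-2.6) [heading=270, draw]
  -- iteration 2/5 --
  LT 180: heading 270 -> 90
  LT 120: heading 90 -> 210
  RT 30: heading 210 -> 180
  FD 2.6: (17.9,-2.6) -> (15.3,-2.6) [heading=180, draw]
  -- iteration 3/5 --
  LT 180: heading 180 -> 0
  LT 120: heading 0 -> 120
  RT 30: heading 120 -> 90
  FD 2.6: (15.3,-2.6) -> (15.3,0) [heading=90, draw]
  -- iteration 4/5 --
  LT 180: heading 90 -> 270
  LT 120: heading 270 -> 30
  RT 30: heading 30 -> 0
  FD 2.6: (15.3,0) -> (17.9,0) [heading=0, draw]
  -- iteration 5/5 --
  LT 180: heading 0 -> 180
  LT 120: heading 180 -> 300
  RT 30: heading 300 -> 270
  FD 2.6: (17.9,0) -> (17.9,-2.6) [heading=270, draw]
]
FD 6.3: (17.9,-2.6) -> (17.9,-8.9) [heading=270, draw]
RT 60: heading 270 -> 210
FD 8.6: (17.9,-8.9) -> (10.452,-13.2) [heading=210, draw]
FD 14.5: (10.452,-13.2) -> (-2.105,-20.45) [heading=210, draw]
Final: pos=(-2.105,-20.45), heading=210, 11 segment(s) drawn

Segment lengths:
  seg 1: (0,0) -> (2.8,0), length = 2.8
  seg 2: (2.8,0) -> (5.1,0), length = 2.3
  seg 3: (5.1,0) -> (17.9,0), length = 12.8
  seg 4: (17.9,0) -> (17.9,-2.6), length = 2.6
  seg 5: (17.9,-2.6) -> (15.3,-2.6), length = 2.6
  seg 6: (15.3,-2.6) -> (15.3,0), length = 2.6
  seg 7: (15.3,0) -> (17.9,0), length = 2.6
  seg 8: (17.9,0) -> (17.9,-2.6), length = 2.6
  seg 9: (17.9,-2.6) -> (17.9,-8.9), length = 6.3
  seg 10: (17.9,-8.9) -> (10.452,-13.2), length = 8.6
  seg 11: (10.452,-13.2) -> (-2.105,-20.45), length = 14.5
Total = 60.3

Answer: 60.3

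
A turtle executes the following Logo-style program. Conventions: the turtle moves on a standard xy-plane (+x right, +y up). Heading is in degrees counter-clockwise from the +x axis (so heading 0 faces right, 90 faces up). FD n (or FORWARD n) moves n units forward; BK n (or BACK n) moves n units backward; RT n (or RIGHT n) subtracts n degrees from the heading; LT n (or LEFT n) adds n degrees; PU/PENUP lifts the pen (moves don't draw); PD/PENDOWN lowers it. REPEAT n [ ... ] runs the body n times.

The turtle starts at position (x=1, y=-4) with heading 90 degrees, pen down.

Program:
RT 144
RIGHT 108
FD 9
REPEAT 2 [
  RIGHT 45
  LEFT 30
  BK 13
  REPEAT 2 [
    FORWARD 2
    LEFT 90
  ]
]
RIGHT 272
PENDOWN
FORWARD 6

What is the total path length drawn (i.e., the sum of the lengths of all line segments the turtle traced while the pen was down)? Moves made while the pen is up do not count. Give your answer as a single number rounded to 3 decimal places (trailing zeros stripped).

Executing turtle program step by step:
Start: pos=(1,-4), heading=90, pen down
RT 144: heading 90 -> 306
RT 108: heading 306 -> 198
FD 9: (1,-4) -> (-7.56,-6.781) [heading=198, draw]
REPEAT 2 [
  -- iteration 1/2 --
  RT 45: heading 198 -> 153
  LT 30: heading 153 -> 183
  BK 13: (-7.56,-6.781) -> (5.423,-6.101) [heading=183, draw]
  REPEAT 2 [
    -- iteration 1/2 --
    FD 2: (5.423,-6.101) -> (3.425,-6.205) [heading=183, draw]
    LT 90: heading 183 -> 273
    -- iteration 2/2 --
    FD 2: (3.425,-6.205) -> (3.53,-8.203) [heading=273, draw]
    LT 90: heading 273 -> 3
  ]
  -- iteration 2/2 --
  RT 45: heading 3 -> 318
  LT 30: heading 318 -> 348
  BK 13: (3.53,-8.203) -> (-9.186,-5.5) [heading=348, draw]
  REPEAT 2 [
    -- iteration 1/2 --
    FD 2: (-9.186,-5.5) -> (-7.23,-5.916) [heading=348, draw]
    LT 90: heading 348 -> 78
    -- iteration 2/2 --
    FD 2: (-7.23,-5.916) -> (-6.814,-3.959) [heading=78, draw]
    LT 90: heading 78 -> 168
  ]
]
RT 272: heading 168 -> 256
PD: pen down
FD 6: (-6.814,-3.959) -> (-8.265,-9.781) [heading=256, draw]
Final: pos=(-8.265,-9.781), heading=256, 8 segment(s) drawn

Segment lengths:
  seg 1: (1,-4) -> (-7.56,-6.781), length = 9
  seg 2: (-7.56,-6.781) -> (5.423,-6.101), length = 13
  seg 3: (5.423,-6.101) -> (3.425,-6.205), length = 2
  seg 4: (3.425,-6.205) -> (3.53,-8.203), length = 2
  seg 5: (3.53,-8.203) -> (-9.186,-5.5), length = 13
  seg 6: (-9.186,-5.5) -> (-7.23,-5.916), length = 2
  seg 7: (-7.23,-5.916) -> (-6.814,-3.959), length = 2
  seg 8: (-6.814,-3.959) -> (-8.265,-9.781), length = 6
Total = 49

Answer: 49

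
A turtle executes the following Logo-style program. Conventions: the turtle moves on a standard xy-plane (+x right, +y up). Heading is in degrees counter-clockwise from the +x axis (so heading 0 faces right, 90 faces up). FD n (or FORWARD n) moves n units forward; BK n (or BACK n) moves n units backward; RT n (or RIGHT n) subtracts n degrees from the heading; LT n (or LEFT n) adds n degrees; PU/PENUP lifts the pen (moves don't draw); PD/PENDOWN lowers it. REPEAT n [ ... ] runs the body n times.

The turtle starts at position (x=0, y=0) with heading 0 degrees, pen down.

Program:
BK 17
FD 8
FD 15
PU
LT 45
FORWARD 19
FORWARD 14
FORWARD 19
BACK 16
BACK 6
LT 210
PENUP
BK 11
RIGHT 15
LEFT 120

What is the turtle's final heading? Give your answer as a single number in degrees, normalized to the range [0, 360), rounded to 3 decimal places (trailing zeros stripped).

Executing turtle program step by step:
Start: pos=(0,0), heading=0, pen down
BK 17: (0,0) -> (-17,0) [heading=0, draw]
FD 8: (-17,0) -> (-9,0) [heading=0, draw]
FD 15: (-9,0) -> (6,0) [heading=0, draw]
PU: pen up
LT 45: heading 0 -> 45
FD 19: (6,0) -> (19.435,13.435) [heading=45, move]
FD 14: (19.435,13.435) -> (29.335,23.335) [heading=45, move]
FD 19: (29.335,23.335) -> (42.77,36.77) [heading=45, move]
BK 16: (42.77,36.77) -> (31.456,25.456) [heading=45, move]
BK 6: (31.456,25.456) -> (27.213,21.213) [heading=45, move]
LT 210: heading 45 -> 255
PU: pen up
BK 11: (27.213,21.213) -> (30.06,31.838) [heading=255, move]
RT 15: heading 255 -> 240
LT 120: heading 240 -> 0
Final: pos=(30.06,31.838), heading=0, 3 segment(s) drawn

Answer: 0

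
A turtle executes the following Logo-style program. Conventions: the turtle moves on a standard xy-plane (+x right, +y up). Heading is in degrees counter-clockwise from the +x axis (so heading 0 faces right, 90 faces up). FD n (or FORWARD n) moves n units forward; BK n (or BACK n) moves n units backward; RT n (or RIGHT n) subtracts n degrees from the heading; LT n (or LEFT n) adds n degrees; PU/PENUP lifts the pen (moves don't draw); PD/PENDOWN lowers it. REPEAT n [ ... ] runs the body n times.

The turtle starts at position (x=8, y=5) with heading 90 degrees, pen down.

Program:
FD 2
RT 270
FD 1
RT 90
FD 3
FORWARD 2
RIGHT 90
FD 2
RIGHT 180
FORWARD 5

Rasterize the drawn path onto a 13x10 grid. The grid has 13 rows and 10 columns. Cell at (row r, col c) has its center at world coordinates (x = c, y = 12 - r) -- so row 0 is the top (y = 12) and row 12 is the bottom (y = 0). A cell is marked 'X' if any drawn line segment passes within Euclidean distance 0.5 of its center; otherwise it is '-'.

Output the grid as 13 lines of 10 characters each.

Answer: ----XXXXXX
-------X--
-------X--
-------X--
-------X--
-------XX-
--------X-
--------X-
----------
----------
----------
----------
----------

Derivation:
Segment 0: (8,5) -> (8,7)
Segment 1: (8,7) -> (7,7)
Segment 2: (7,7) -> (7,10)
Segment 3: (7,10) -> (7,12)
Segment 4: (7,12) -> (9,12)
Segment 5: (9,12) -> (4,12)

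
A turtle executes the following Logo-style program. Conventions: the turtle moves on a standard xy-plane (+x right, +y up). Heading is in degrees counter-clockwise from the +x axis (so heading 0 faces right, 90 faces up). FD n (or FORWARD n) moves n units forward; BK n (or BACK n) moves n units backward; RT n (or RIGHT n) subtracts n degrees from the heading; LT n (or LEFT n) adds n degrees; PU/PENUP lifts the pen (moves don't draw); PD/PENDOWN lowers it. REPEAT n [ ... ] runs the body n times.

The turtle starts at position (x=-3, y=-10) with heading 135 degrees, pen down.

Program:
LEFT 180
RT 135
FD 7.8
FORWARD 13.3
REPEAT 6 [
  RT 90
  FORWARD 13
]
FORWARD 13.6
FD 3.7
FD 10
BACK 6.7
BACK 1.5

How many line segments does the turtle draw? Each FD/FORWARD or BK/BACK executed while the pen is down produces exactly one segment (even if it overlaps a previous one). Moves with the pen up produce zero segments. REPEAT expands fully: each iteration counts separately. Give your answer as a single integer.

Answer: 13

Derivation:
Executing turtle program step by step:
Start: pos=(-3,-10), heading=135, pen down
LT 180: heading 135 -> 315
RT 135: heading 315 -> 180
FD 7.8: (-3,-10) -> (-10.8,-10) [heading=180, draw]
FD 13.3: (-10.8,-10) -> (-24.1,-10) [heading=180, draw]
REPEAT 6 [
  -- iteration 1/6 --
  RT 90: heading 180 -> 90
  FD 13: (-24.1,-10) -> (-24.1,3) [heading=90, draw]
  -- iteration 2/6 --
  RT 90: heading 90 -> 0
  FD 13: (-24.1,3) -> (-11.1,3) [heading=0, draw]
  -- iteration 3/6 --
  RT 90: heading 0 -> 270
  FD 13: (-11.1,3) -> (-11.1,-10) [heading=270, draw]
  -- iteration 4/6 --
  RT 90: heading 270 -> 180
  FD 13: (-11.1,-10) -> (-24.1,-10) [heading=180, draw]
  -- iteration 5/6 --
  RT 90: heading 180 -> 90
  FD 13: (-24.1,-10) -> (-24.1,3) [heading=90, draw]
  -- iteration 6/6 --
  RT 90: heading 90 -> 0
  FD 13: (-24.1,3) -> (-11.1,3) [heading=0, draw]
]
FD 13.6: (-11.1,3) -> (2.5,3) [heading=0, draw]
FD 3.7: (2.5,3) -> (6.2,3) [heading=0, draw]
FD 10: (6.2,3) -> (16.2,3) [heading=0, draw]
BK 6.7: (16.2,3) -> (9.5,3) [heading=0, draw]
BK 1.5: (9.5,3) -> (8,3) [heading=0, draw]
Final: pos=(8,3), heading=0, 13 segment(s) drawn
Segments drawn: 13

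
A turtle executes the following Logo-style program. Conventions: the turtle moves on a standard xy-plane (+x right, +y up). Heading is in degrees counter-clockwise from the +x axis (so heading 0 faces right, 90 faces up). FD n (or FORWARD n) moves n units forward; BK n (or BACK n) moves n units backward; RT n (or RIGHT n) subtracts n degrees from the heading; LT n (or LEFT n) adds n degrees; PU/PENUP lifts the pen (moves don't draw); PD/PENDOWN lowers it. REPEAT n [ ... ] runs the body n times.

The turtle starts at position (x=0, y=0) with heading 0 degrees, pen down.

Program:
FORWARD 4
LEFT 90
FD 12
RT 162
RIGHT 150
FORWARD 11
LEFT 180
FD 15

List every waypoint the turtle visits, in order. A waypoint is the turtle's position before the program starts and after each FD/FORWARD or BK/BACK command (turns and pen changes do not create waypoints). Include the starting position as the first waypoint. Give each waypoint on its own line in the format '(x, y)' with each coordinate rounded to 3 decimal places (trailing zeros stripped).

Executing turtle program step by step:
Start: pos=(0,0), heading=0, pen down
FD 4: (0,0) -> (4,0) [heading=0, draw]
LT 90: heading 0 -> 90
FD 12: (4,0) -> (4,12) [heading=90, draw]
RT 162: heading 90 -> 288
RT 150: heading 288 -> 138
FD 11: (4,12) -> (-4.175,19.36) [heading=138, draw]
LT 180: heading 138 -> 318
FD 15: (-4.175,19.36) -> (6.973,9.323) [heading=318, draw]
Final: pos=(6.973,9.323), heading=318, 4 segment(s) drawn
Waypoints (5 total):
(0, 0)
(4, 0)
(4, 12)
(-4.175, 19.36)
(6.973, 9.323)

Answer: (0, 0)
(4, 0)
(4, 12)
(-4.175, 19.36)
(6.973, 9.323)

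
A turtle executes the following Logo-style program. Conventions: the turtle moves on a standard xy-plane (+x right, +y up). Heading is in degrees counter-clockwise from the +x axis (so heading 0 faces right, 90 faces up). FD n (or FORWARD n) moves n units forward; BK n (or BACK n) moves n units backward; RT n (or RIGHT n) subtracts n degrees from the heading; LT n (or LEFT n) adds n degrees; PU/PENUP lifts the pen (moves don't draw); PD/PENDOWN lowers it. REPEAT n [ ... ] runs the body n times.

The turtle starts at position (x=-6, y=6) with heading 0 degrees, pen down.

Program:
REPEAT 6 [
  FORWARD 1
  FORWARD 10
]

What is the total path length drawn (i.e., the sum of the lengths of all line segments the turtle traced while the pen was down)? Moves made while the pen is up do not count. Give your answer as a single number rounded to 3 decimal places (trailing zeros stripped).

Executing turtle program step by step:
Start: pos=(-6,6), heading=0, pen down
REPEAT 6 [
  -- iteration 1/6 --
  FD 1: (-6,6) -> (-5,6) [heading=0, draw]
  FD 10: (-5,6) -> (5,6) [heading=0, draw]
  -- iteration 2/6 --
  FD 1: (5,6) -> (6,6) [heading=0, draw]
  FD 10: (6,6) -> (16,6) [heading=0, draw]
  -- iteration 3/6 --
  FD 1: (16,6) -> (17,6) [heading=0, draw]
  FD 10: (17,6) -> (27,6) [heading=0, draw]
  -- iteration 4/6 --
  FD 1: (27,6) -> (28,6) [heading=0, draw]
  FD 10: (28,6) -> (38,6) [heading=0, draw]
  -- iteration 5/6 --
  FD 1: (38,6) -> (39,6) [heading=0, draw]
  FD 10: (39,6) -> (49,6) [heading=0, draw]
  -- iteration 6/6 --
  FD 1: (49,6) -> (50,6) [heading=0, draw]
  FD 10: (50,6) -> (60,6) [heading=0, draw]
]
Final: pos=(60,6), heading=0, 12 segment(s) drawn

Segment lengths:
  seg 1: (-6,6) -> (-5,6), length = 1
  seg 2: (-5,6) -> (5,6), length = 10
  seg 3: (5,6) -> (6,6), length = 1
  seg 4: (6,6) -> (16,6), length = 10
  seg 5: (16,6) -> (17,6), length = 1
  seg 6: (17,6) -> (27,6), length = 10
  seg 7: (27,6) -> (28,6), length = 1
  seg 8: (28,6) -> (38,6), length = 10
  seg 9: (38,6) -> (39,6), length = 1
  seg 10: (39,6) -> (49,6), length = 10
  seg 11: (49,6) -> (50,6), length = 1
  seg 12: (50,6) -> (60,6), length = 10
Total = 66

Answer: 66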